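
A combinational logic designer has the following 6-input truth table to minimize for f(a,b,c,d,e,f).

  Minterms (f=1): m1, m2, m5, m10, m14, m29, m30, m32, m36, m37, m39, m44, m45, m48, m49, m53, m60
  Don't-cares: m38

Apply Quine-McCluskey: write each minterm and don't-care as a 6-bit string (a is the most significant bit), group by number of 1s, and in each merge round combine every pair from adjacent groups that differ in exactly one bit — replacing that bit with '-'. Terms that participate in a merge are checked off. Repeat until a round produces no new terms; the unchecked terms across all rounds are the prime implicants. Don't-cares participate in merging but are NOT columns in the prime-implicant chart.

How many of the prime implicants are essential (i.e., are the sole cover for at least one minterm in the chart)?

[col 0] 000001*, 000010*, 000101*, 001010*, 001110*, 011101, 011110*, 100000*, 100100*, 100101*, 100110*, 100111*, 101100*, 101101*, 110000*, 110001*, 110101*, 111100*
[col 1] -00101, 0-1110, 00-010, 000-01, 001-10, 1-0000, 1-0101, 1-1100, 10-100*, 10-101*, 100-00, 1001-0*, 1001-1*, 10010-*, 10011-*, 10110-*, 110-01, 11000-
[col 2] 10-10-, 1001--
Prime implicants: -00101, 0-1110, 00-010, 000-01, 001-10, 011101, 1-0000, 1-0101, 1-1100, 10-10-, 100-00, 1001--, 110-01, 11000-
PI chart (minterm → PIs covering it):
  1 | 000-01  (sole → essential)
  2 | 00-010  (sole → essential)
  5 | -00101,000-01
  10 | 00-010,001-10
  14 | 0-1110,001-10
  29 | 011101  (sole → essential)
  30 | 0-1110  (sole → essential)
  32 | 1-0000,100-00
  36 | 10-10-,100-00,1001--
  37 | -00101,1-0101,10-10-,1001--
  39 | 1001--  (sole → essential)
  44 | 1-1100,10-10-
  45 | 10-10-  (sole → essential)
  48 | 1-0000,11000-
  49 | 110-01,11000-
  53 | 1-0101,110-01
  60 | 1-1100  (sole → essential)
Essential prime implicants: 0-1110, 00-010, 000-01, 011101, 1-1100, 10-10-, 1001--

7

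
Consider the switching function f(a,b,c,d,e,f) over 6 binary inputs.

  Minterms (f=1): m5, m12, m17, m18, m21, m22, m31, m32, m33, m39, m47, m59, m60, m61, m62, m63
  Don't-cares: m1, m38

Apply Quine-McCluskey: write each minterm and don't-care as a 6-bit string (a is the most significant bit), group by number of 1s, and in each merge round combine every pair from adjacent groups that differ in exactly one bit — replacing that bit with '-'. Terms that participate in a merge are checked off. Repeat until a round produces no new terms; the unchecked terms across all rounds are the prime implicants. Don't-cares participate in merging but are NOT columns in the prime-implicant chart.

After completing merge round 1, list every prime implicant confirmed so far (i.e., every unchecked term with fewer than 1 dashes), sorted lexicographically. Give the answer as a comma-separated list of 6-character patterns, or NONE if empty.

size-2^0 implicants → 000001(✓)  000101(✓)  001100  010001(✓)  010010(✓)  010101(✓)  010110(✓)  011111(✓)  100000(✓)  100001(✓)  100110(✓)  100111(✓)  101111(✓)  111011(✓)  111100(✓)  111101(✓)  111110(✓)  111111(✓)
size-2^1 implicants → -00001  -11111  0-0001(✓)  0-0101(✓)  000-01(✓)  010-01(✓)  010-10  1-1111  10-111  10000-  10011-  111-11  1111-0(✓)  1111-1(✓)  11110-(✓)  11111-(✓)
size-2^2 implicants → 0-0-01  1111--
Unchecked terms (primes): -00001, -11111, 0-0-01, 001100, 010-10, 1-1111, 10-111, 10000-, 10011-, 111-11, 1111--

001100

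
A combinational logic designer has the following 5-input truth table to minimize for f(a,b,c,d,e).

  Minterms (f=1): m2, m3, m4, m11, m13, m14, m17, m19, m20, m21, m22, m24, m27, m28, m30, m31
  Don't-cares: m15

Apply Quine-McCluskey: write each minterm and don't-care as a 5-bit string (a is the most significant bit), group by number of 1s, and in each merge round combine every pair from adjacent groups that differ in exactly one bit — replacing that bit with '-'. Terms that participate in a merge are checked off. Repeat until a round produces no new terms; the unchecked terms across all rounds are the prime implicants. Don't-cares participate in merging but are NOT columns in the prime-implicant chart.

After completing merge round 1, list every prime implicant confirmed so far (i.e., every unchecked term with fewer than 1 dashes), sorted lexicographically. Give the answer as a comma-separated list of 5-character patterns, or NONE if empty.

[col 0] 00010*, 00011*, 00100*, 01011*, 01101*, 01110*, 01111*, 10001*, 10011*, 10100*, 10101*, 10110*, 11000*, 11011*, 11100*, 11110*, 11111*
[col 1] -0011*, -0100, -1011*, -1110*, -1111*, 0-011*, 0001-, 01-11*, 011-1, 0111-*, 1-011*, 1-100*, 1-110*, 10-01, 100-1, 101-0*, 1010-, 11-00, 11-11*, 111-0*, 1111-*
[col 2] --011, -1-11, -111-, 1-1-0
Prime implicants: --011, -0100, -1-11, -111-, 0001-, 011-1, 1-1-0, 10-01, 100-1, 1010-, 11-00

NONE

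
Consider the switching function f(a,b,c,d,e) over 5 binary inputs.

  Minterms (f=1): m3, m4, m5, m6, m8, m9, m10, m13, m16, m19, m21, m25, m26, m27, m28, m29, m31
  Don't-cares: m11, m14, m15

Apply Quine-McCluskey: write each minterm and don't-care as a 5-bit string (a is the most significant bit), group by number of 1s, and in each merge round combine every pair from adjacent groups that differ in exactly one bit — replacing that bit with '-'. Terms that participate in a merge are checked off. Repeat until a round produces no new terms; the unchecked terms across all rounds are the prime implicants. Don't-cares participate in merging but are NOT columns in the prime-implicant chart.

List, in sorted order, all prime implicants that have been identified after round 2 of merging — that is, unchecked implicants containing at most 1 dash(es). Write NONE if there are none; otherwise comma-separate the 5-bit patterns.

0-110, 001-0, 0010-, 10000, 1110-

size-2^0 implicants → 00011(✓)  00100(✓)  00101(✓)  00110(✓)  01000(✓)  01001(✓)  01010(✓)  01011(✓)  01101(✓)  01110(✓)  01111(✓)  10000  10011(✓)  10101(✓)  11001(✓)  11010(✓)  11011(✓)  11100(✓)  11101(✓)  11111(✓)
size-2^1 implicants → -0011(✓)  -0101(✓)  -1001(✓)  -1010(✓)  -1011(✓)  -1101(✓)  -1111(✓)  0-011(✓)  0-101(✓)  0-110  001-0  0010-  01-01(✓)  01-10(✓)  01-11(✓)  010-0(✓)  010-1(✓)  0100-(✓)  0101-(✓)  011-1(✓)  0111-(✓)  1-011(✓)  1-101(✓)  11-01(✓)  11-11(✓)  110-1(✓)  1101-(✓)  111-1(✓)  1110-
size-2^2 implicants → --011  --101  -1-01(✓)  -1-11(✓)  -10-1(✓)  -101-  -11-1(✓)  01--1(✓)  01-1-  010--  11--1(✓)
size-2^3 implicants → -1--1
Unchecked terms (primes): --011, --101, -1--1, -101-, 0-110, 001-0, 0010-, 01-1-, 010--, 10000, 1110-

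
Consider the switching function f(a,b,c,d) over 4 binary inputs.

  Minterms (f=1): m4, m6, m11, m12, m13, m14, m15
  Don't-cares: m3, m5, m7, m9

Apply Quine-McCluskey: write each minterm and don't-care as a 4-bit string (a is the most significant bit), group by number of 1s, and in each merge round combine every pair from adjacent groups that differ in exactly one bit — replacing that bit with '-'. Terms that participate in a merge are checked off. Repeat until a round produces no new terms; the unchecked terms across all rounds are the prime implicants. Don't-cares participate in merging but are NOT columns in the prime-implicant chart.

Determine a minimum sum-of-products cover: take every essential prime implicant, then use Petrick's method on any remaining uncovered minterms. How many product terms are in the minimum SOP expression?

Round 0: 0011✓ 0100✓ 0101✓ 0110✓ 0111✓ 1001✓ 1011✓ 1100✓ 1101✓ 1110✓ 1111✓
Round 1: -011✓ -100✓ -101✓ -110✓ -111✓ 0-11✓ 01-0✓ 01-1✓ 010-✓ 011-✓ 1-01✓ 1-11✓ 10-1✓ 11-0✓ 11-1✓ 110-✓ 111-✓
Round 2: --11 -1-0✓ -1-1✓ -10-✓ -11-✓ 01--✓ 1--1 11--✓
Round 3: -1--
PIs = {--11, -1--, 1--1}
Coverage chart:
  m4: -1-- ←essential
  m6: -1-- ←essential
  m11: --11,1--1
  m12: -1-- ←essential
  m13: -1--,1--1
  m14: -1-- ←essential
  m15: --11,-1--,1--1
Essential: -1--
Petrick residual → --11
Min cover (2 terms): cd + b

2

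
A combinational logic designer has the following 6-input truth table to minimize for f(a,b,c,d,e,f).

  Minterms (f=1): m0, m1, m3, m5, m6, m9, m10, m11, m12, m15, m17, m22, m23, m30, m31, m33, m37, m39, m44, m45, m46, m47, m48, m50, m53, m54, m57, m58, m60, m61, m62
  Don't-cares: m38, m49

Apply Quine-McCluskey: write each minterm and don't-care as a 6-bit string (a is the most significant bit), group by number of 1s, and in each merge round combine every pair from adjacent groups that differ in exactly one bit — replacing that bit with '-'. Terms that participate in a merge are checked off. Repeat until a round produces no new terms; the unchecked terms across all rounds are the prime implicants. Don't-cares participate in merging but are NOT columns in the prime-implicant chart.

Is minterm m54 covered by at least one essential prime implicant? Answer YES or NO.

YES

[col 0] 000000*, 000001*, 000011*, 000101*, 000110*, 001001*, 001010*, 001011*, 001100*, 001111*, 010001*, 010110*, 010111*, 011110*, 011111*, 100001*, 100101*, 100110*, 100111*, 101100*, 101101*, 101110*, 101111*, 110000*, 110001*, 110010*, 110101*, 110110*, 111001*, 111010*, 111100*, 111101*, 111110*
[col 1] -00001*, -00101*, -00110*, -01100, -01111, -10001*, -10110*, -11110*, 0-0001*, 0-0110*, 0-1111, 00-001*, 00-011*, 000-01*, 0000-1*, 00000-, 001-11, 0010-1*, 00101-, 01-110*, 01-111*, 01011-*, 01111-*, 1-0001*, 1-0101*, 1-0110*, 1-1100*, 1-1101*, 1-1110*, 10-101*, 10-110*, 10-111*, 100-01*, 1001-1*, 10011-*, 1011-0*, 1011-1*, 10110-*, 10111-*, 11-001*, 11-010*, 11-101*, 11-110*, 110-01*, 110-10*, 1100-0, 11000-, 111-01*, 111-10*, 1111-0*, 11110-*
[col 2] --0001, --0110, -00-01, -1-110, 00-0-1, 01-11-, 1--101, 1--110, 1-0-01, 1-11-0, 1-110-, 10-1-1, 10-11-, 1011--, 11--01, 11--10
Prime implicants: --0001, --0110, -00-01, -01100, -01111, -1-110, 0-1111, 00-0-1, 00000-, 001-11, 00101-, 01-11-, 1--101, 1--110, 1-0-01, 1-11-0, 1-110-, 10-1-1, 10-11-, 1011--, 11--01, 11--10, 1100-0, 11000-
PI chart (minterm → PIs covering it):
  0 | 00000-  (sole → essential)
  1 | --0001,-00-01,00-0-1,00000-
  3 | 00-0-1  (sole → essential)
  5 | -00-01  (sole → essential)
  6 | --0110  (sole → essential)
  9 | 00-0-1  (sole → essential)
  10 | 00101-  (sole → essential)
  11 | 00-0-1,001-11,00101-
  12 | -01100  (sole → essential)
  15 | -01111,0-1111,001-11
  17 | --0001  (sole → essential)
  22 | --0110,-1-110,01-11-
  23 | 01-11-  (sole → essential)
  30 | -1-110,01-11-
  31 | 0-1111,01-11-
  33 | --0001,-00-01,1-0-01
  37 | -00-01,1--101,1-0-01,10-1-1
  39 | 10-1-1,10-11-
  44 | -01100,1-11-0,1-110-,1011--
  45 | 1--101,1-110-,10-1-1,1011--
  46 | 1--110,1-11-0,10-11-,1011--
  47 | -01111,10-1-1,10-11-,1011--
  48 | 1100-0,11000-
  50 | 11--10,1100-0
  53 | 1--101,1-0-01,11--01
  54 | --0110,-1-110,1--110,11--10
  57 | 11--01  (sole → essential)
  58 | 11--10  (sole → essential)
  60 | 1-11-0,1-110-
  61 | 1--101,1-110-,11--01
  62 | -1-110,1--110,1-11-0,11--10
Essential prime implicants: --0001, --0110, -00-01, -01100, 00-0-1, 00000-, 00101-, 01-11-, 11--01, 11--10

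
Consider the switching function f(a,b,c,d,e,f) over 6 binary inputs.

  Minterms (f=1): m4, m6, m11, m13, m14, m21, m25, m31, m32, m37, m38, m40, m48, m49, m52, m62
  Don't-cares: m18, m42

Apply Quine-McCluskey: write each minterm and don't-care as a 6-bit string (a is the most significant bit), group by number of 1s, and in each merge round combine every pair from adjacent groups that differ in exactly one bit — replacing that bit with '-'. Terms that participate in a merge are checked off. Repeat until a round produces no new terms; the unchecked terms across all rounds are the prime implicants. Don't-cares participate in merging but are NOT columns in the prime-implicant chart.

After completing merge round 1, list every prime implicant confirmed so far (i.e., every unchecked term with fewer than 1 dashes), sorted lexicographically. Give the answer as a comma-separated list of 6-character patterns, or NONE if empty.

001011, 001101, 010010, 010101, 011001, 011111, 100101, 111110

size-2^0 implicants → 000100(✓)  000110(✓)  001011  001101  001110(✓)  010010  010101  011001  011111  100000(✓)  100101  100110(✓)  101000(✓)  101010(✓)  110000(✓)  110001(✓)  110100(✓)  111110
size-2^1 implicants → -00110  00-110  0001-0  1-0000  10-000  1010-0  110-00  11000-
Unchecked terms (primes): -00110, 00-110, 0001-0, 001011, 001101, 010010, 010101, 011001, 011111, 1-0000, 10-000, 100101, 1010-0, 110-00, 11000-, 111110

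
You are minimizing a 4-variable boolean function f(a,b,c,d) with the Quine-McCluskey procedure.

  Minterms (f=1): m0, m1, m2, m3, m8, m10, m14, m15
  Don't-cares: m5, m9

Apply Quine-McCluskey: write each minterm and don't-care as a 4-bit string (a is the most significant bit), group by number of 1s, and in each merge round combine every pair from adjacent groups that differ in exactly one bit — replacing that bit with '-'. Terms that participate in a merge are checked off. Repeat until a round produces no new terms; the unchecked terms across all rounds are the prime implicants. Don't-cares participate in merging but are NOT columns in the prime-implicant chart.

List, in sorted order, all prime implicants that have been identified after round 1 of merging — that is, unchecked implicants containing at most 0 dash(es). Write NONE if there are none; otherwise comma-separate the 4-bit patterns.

[col 0] 0000*, 0001*, 0010*, 0011*, 0101*, 1000*, 1001*, 1010*, 1110*, 1111*
[col 1] -000*, -001*, -010*, 0-01, 00-0*, 00-1*, 000-*, 001-*, 1-10, 10-0*, 100-*, 111-
[col 2] -0-0, -00-, 00--
Prime implicants: -0-0, -00-, 0-01, 00--, 1-10, 111-

NONE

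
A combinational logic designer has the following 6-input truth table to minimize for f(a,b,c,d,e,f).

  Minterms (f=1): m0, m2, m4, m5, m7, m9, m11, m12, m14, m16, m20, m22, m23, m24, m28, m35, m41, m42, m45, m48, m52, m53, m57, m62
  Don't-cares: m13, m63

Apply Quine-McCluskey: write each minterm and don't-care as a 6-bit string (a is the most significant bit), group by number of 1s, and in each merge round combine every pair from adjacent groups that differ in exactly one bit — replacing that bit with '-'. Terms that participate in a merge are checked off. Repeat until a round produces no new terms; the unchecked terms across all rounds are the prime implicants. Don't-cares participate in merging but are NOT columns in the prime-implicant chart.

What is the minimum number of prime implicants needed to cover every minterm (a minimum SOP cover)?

[col 0] 000000*, 000010*, 000100*, 000101*, 000111*, 001001*, 001011*, 001100*, 001101*, 001110*, 010000*, 010100*, 010110*, 010111*, 011000*, 011100*, 100011, 101001*, 101010, 101101*, 110000*, 110100*, 110101*, 111001*, 111110*, 111111*
[col 1] -01001*, -01101*, -10000*, -10100*, 0-0000*, 0-0100*, 0-0111, 0-1100*, 00-100*, 00-101*, 000-00*, 0000-0, 0001-1, 00010-*, 001-01*, 0010-1, 0011-0, 00110-*, 01-000*, 01-100*, 010-00*, 0101-0, 01011-, 011-00*, 1-1001, 101-01*, 110-00*, 11010-, 11111-
[col 2] -01-01, -10-00, 0--100, 0-0-00, 00-10-, 01--00
Prime implicants: -01-01, -10-00, 0--100, 0-0-00, 0-0111, 00-10-, 0000-0, 0001-1, 0010-1, 0011-0, 01--00, 0101-0, 01011-, 1-1001, 100011, 101010, 11010-, 11111-
PI chart (minterm → PIs covering it):
  0 | 0-0-00,0000-0
  2 | 0000-0  (sole → essential)
  4 | 0--100,0-0-00,00-10-
  5 | 00-10-,0001-1
  7 | 0-0111,0001-1
  9 | -01-01,0010-1
  11 | 0010-1  (sole → essential)
  12 | 0--100,00-10-,0011-0
  14 | 0011-0  (sole → essential)
  16 | -10-00,0-0-00,01--00
  20 | -10-00,0--100,0-0-00,01--00,0101-0
  22 | 0101-0,01011-
  23 | 0-0111,01011-
  24 | 01--00  (sole → essential)
  28 | 0--100,01--00
  35 | 100011  (sole → essential)
  41 | -01-01,1-1001
  42 | 101010  (sole → essential)
  45 | -01-01  (sole → essential)
  48 | -10-00  (sole → essential)
  52 | -10-00,11010-
  53 | 11010-  (sole → essential)
  57 | 1-1001  (sole → essential)
  62 | 11111-  (sole → essential)
Essential prime implicants: -01-01, -10-00, 0000-0, 0010-1, 0011-0, 01--00, 1-1001, 100011, 101010, 11010-, 11111-
Petrick residual → 0--100, 0001-1, 01011-
Minimum SOP uses 14 PIs: b'ce'f + bc'e'f' + a'de'f' + a'b'c'd'f' + a'b'c'df + a'b'cd'f + a'b'cdf' + a'be'f' + a'bc'de + acd'e'f + ab'c'd'ef + ab'cd'ef' + abc'de' + abcde

14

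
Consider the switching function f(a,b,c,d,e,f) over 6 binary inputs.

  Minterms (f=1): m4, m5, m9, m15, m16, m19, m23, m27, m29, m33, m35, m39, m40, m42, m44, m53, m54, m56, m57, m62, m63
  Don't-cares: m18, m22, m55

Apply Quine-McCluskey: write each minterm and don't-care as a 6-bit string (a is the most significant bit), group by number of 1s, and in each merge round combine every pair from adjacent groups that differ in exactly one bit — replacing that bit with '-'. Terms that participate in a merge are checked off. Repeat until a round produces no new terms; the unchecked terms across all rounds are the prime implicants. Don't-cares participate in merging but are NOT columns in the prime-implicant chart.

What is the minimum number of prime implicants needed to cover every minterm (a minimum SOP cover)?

Round 0: 000100✓ 000101✓ 001001 001111 010000✓ 010010✓ 010011✓ 010110✓ 010111✓ 011011✓ 011101 100001✓ 100011✓ 100111✓ 101000✓ 101010✓ 101100✓ 110101✓ 110110✓ 110111✓ 111000✓ 111001✓ 111110✓ 111111✓
Round 1: -10110✓ -10111✓ 00010- 01-011 010-10✓ 010-11✓ 0100-0 01001-✓ 01011-✓ 1-0111 1-1000 100-11 1000-1 101-00 1010-0 11-110✓ 11-111✓ 1101-1 11011-✓ 11100- 11111-✓
Round 2: -1011- 010-1- 11-11-
PIs = {-1011-, 00010-, 001001, 001111, 01-011, 010-1-, 0100-0, 011101, 1-0111, 1-1000, 100-11, 1000-1, 101-00, 1010-0, 11-11-, 1101-1, 11100-}
Coverage chart:
  m4: 00010- ←essential
  m5: 00010- ←essential
  m9: 001001 ←essential
  m15: 001111 ←essential
  m16: 0100-0 ←essential
  m19: 01-011,010-1-
  m23: -1011-,010-1-
  m27: 01-011 ←essential
  m29: 011101 ←essential
  m33: 1000-1 ←essential
  m35: 100-11,1000-1
  m39: 1-0111,100-11
  m40: 1-1000,101-00,1010-0
  m42: 1010-0 ←essential
  m44: 101-00 ←essential
  m53: 1101-1 ←essential
  m54: -1011-,11-11-
  m56: 1-1000,11100-
  m57: 11100- ←essential
  m62: 11-11- ←essential
  m63: 11-11- ←essential
Essential: 00010-, 001001, 001111, 01-011, 0100-0, 011101, 1000-1, 101-00, 1010-0, 11-11-, 1101-1, 11100-
Petrick residual → -1011-, 1-0111
Min cover (14 terms): bc'de + a'b'c'de' + a'b'cd'e'f + a'b'cdef + a'bd'ef + a'bc'd'f' + a'bcde'f + ac'def + ab'c'd'f + ab'ce'f' + ab'cd'f' + abde + abc'df + abcd'e'

14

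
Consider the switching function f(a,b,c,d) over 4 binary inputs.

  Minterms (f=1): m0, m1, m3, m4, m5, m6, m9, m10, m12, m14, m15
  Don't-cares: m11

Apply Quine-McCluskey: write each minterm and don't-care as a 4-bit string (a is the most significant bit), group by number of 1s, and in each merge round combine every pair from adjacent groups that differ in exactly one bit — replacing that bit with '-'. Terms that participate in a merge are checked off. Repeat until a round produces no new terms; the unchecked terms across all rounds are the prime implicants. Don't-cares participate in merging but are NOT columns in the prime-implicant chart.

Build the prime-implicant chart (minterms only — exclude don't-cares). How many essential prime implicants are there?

4

size-2^0 implicants → 0000(✓)  0001(✓)  0011(✓)  0100(✓)  0101(✓)  0110(✓)  1001(✓)  1010(✓)  1011(✓)  1100(✓)  1110(✓)  1111(✓)
size-2^1 implicants → -001(✓)  -011(✓)  -100(✓)  -110(✓)  0-00(✓)  0-01(✓)  00-1(✓)  000-(✓)  01-0(✓)  010-(✓)  1-10(✓)  1-11(✓)  10-1(✓)  101-(✓)  11-0(✓)  111-(✓)
size-2^2 implicants → -0-1  -1-0  0-0-  1-1-
Unchecked terms (primes): -0-1, -1-0, 0-0-, 1-1-
Minterm coverage:
  m0 ⊆ 0-0- [E]
  m1 ⊆ -0-1,0-0-
  m3 ⊆ -0-1 [E]
  m4 ⊆ -1-0,0-0-
  m5 ⊆ 0-0- [E]
  m6 ⊆ -1-0 [E]
  m9 ⊆ -0-1 [E]
  m10 ⊆ 1-1- [E]
  m12 ⊆ -1-0 [E]
  m14 ⊆ -1-0,1-1-
  m15 ⊆ 1-1- [E]
E = {-0-1, -1-0, 0-0-, 1-1-}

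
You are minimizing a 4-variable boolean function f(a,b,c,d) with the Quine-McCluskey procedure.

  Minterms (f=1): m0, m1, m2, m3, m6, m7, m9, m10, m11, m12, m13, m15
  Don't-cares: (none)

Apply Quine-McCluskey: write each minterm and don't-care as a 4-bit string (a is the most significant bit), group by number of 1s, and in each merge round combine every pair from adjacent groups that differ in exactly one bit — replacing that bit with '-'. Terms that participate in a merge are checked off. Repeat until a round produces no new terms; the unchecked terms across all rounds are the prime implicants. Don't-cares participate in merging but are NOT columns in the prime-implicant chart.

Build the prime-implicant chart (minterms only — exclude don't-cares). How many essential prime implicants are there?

Round 0: 0000✓ 0001✓ 0010✓ 0011✓ 0110✓ 0111✓ 1001✓ 1010✓ 1011✓ 1100✓ 1101✓ 1111✓
Round 1: -001✓ -010✓ -011✓ -111✓ 0-10✓ 0-11✓ 00-0✓ 00-1✓ 000-✓ 001-✓ 011-✓ 1-01✓ 1-11✓ 10-1✓ 101-✓ 11-1✓ 110-
Round 2: --11 -0-1 -01- 0-1- 00-- 1--1
PIs = {--11, -0-1, -01-, 0-1-, 00--, 1--1, 110-}
Coverage chart:
  m0: 00-- ←essential
  m1: -0-1,00--
  m2: -01-,0-1-,00--
  m3: --11,-0-1,-01-,0-1-,00--
  m6: 0-1- ←essential
  m7: --11,0-1-
  m9: -0-1,1--1
  m10: -01- ←essential
  m11: --11,-0-1,-01-,1--1
  m12: 110- ←essential
  m13: 1--1,110-
  m15: --11,1--1
Essential: -01-, 0-1-, 00--, 110-

4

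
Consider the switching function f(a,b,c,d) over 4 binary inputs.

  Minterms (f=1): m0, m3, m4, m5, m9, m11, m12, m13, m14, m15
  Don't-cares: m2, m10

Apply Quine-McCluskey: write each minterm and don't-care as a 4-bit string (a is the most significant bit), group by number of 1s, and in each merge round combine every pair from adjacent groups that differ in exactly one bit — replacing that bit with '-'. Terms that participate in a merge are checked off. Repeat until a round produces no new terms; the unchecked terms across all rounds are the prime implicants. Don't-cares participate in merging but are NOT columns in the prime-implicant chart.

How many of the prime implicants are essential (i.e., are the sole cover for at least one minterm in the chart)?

size-2^0 implicants → 0000(✓)  0010(✓)  0011(✓)  0100(✓)  0101(✓)  1001(✓)  1010(✓)  1011(✓)  1100(✓)  1101(✓)  1110(✓)  1111(✓)
size-2^1 implicants → -010(✓)  -011(✓)  -100(✓)  -101(✓)  0-00  00-0  001-(✓)  010-(✓)  1-01(✓)  1-10(✓)  1-11(✓)  10-1(✓)  101-(✓)  11-0(✓)  11-1(✓)  110-(✓)  111-(✓)
size-2^2 implicants → -01-  -10-  1--1  1-1-  11--
Unchecked terms (primes): -01-, -10-, 0-00, 00-0, 1--1, 1-1-, 11--
Minterm coverage:
  m0 ⊆ 0-00,00-0
  m3 ⊆ -01- [E]
  m4 ⊆ -10-,0-00
  m5 ⊆ -10- [E]
  m9 ⊆ 1--1 [E]
  m11 ⊆ -01-,1--1,1-1-
  m12 ⊆ -10-,11--
  m13 ⊆ -10-,1--1,11--
  m14 ⊆ 1-1-,11--
  m15 ⊆ 1--1,1-1-,11--
E = {-01-, -10-, 1--1}

3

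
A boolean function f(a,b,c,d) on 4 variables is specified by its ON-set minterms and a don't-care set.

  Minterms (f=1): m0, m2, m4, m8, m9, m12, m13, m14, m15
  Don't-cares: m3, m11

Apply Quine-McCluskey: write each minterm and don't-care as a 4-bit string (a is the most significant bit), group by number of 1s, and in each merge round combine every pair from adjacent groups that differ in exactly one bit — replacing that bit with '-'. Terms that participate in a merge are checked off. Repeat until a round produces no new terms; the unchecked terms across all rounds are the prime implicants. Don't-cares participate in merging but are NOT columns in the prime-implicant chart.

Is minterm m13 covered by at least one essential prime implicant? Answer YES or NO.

YES

Round 0: 0000✓ 0010✓ 0011✓ 0100✓ 1000✓ 1001✓ 1011✓ 1100✓ 1101✓ 1110✓ 1111✓
Round 1: -000✓ -011 -100✓ 0-00✓ 00-0 001- 1-00✓ 1-01✓ 1-11✓ 10-1✓ 100-✓ 11-0✓ 11-1✓ 110-✓ 111-✓
Round 2: --00 1--1 1-0- 11--
PIs = {--00, -011, 00-0, 001-, 1--1, 1-0-, 11--}
Coverage chart:
  m0: --00,00-0
  m2: 00-0,001-
  m4: --00 ←essential
  m8: --00,1-0-
  m9: 1--1,1-0-
  m12: --00,1-0-,11--
  m13: 1--1,1-0-,11--
  m14: 11-- ←essential
  m15: 1--1,11--
Essential: --00, 11--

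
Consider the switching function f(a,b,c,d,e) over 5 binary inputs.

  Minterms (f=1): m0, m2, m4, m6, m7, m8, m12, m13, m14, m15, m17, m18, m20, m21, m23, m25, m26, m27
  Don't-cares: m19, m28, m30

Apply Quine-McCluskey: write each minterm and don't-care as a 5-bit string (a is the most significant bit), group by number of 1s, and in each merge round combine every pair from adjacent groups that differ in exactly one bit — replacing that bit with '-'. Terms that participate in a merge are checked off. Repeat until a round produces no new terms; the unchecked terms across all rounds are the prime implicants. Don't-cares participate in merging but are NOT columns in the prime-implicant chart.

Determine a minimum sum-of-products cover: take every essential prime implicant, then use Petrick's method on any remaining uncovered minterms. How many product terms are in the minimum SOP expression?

Round 0: 00000✓ 00010✓ 00100✓ 00110✓ 00111✓ 01000✓ 01100✓ 01101✓ 01110✓ 01111✓ 10001✓ 10010✓ 10011✓ 10100✓ 10101✓ 10111✓ 11001✓ 11010✓ 11011✓ 11100✓ 11110✓
Round 1: -0010 -0100✓ -0111 -1100✓ -1110✓ 0-000✓ 0-100✓ 0-110✓ 0-111✓ 00-00✓ 00-10✓ 000-0✓ 001-0✓ 0011-✓ 01-00✓ 011-0✓ 011-1✓ 0110-✓ 0111-✓ 1-001✓ 1-010✓ 1-011✓ 1-100✓ 10-01✓ 10-11✓ 100-1✓ 1001-✓ 101-1✓ 1010- 11-10 110-1✓ 1101-✓ 111-0✓
Round 2: --100 -11-0 0--00 0-1-0 0-11- 00--0 011-- 1-0-1 1-01- 10--1
PIs = {--100, -0010, -0111, -11-0, 0--00, 0-1-0, 0-11-, 00--0, 011--, 1-0-1, 1-01-, 10--1, 1010-, 11-10}
Coverage chart:
  m0: 0--00,00--0
  m2: -0010,00--0
  m4: --100,0--00,0-1-0,00--0
  m6: 0-1-0,0-11-,00--0
  m7: -0111,0-11-
  m8: 0--00 ←essential
  m12: --100,-11-0,0--00,0-1-0,011--
  m13: 011-- ←essential
  m14: -11-0,0-1-0,0-11-,011--
  m15: 0-11-,011--
  m17: 1-0-1,10--1
  m18: -0010,1-01-
  m20: --100,1010-
  m21: 10--1,1010-
  m23: -0111,10--1
  m25: 1-0-1 ←essential
  m26: 1-01-,11-10
  m27: 1-0-1,1-01-
Essential: 0--00, 011--, 1-0-1
Petrick residual → -0111, 00--0, 1-01-, 1010-
Min cover (7 terms): b'cde + a'd'e' + a'b'e' + a'bc + ac'e + ac'd + ab'cd'

7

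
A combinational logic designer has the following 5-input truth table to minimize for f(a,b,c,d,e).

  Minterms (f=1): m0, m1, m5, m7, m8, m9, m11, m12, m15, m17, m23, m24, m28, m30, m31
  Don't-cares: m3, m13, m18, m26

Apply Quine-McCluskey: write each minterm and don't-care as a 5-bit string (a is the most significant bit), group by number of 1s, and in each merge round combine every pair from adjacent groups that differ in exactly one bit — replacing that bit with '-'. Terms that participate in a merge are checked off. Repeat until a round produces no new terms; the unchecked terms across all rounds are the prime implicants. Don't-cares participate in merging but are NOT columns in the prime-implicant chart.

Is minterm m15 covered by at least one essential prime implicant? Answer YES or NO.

YES

size-2^0 implicants → 00000(✓)  00001(✓)  00011(✓)  00101(✓)  00111(✓)  01000(✓)  01001(✓)  01011(✓)  01100(✓)  01101(✓)  01111(✓)  10001(✓)  10010(✓)  10111(✓)  11000(✓)  11010(✓)  11100(✓)  11110(✓)  11111(✓)
size-2^1 implicants → -0001  -0111(✓)  -1000(✓)  -1100(✓)  -1111(✓)  0-000(✓)  0-001(✓)  0-011(✓)  0-101(✓)  0-111(✓)  00-01(✓)  00-11(✓)  000-1(✓)  0000-(✓)  001-1(✓)  01-00(✓)  01-01(✓)  01-11(✓)  010-1(✓)  0100-(✓)  011-1(✓)  0110-(✓)  1-010  1-111(✓)  11-00(✓)  11-10(✓)  110-0(✓)  111-0(✓)  1111-
size-2^2 implicants → --111  -1-00  0--01(✓)  0--11(✓)  0-0-1(✓)  0-00-  0-1-1(✓)  00--1(✓)  01--1(✓)  01-0-  11--0
size-2^3 implicants → 0---1
Unchecked terms (primes): --111, -0001, -1-00, 0---1, 0-00-, 01-0-, 1-010, 11--0, 1111-
Minterm coverage:
  m0 ⊆ 0-00- [E]
  m1 ⊆ -0001,0---1,0-00-
  m5 ⊆ 0---1 [E]
  m7 ⊆ --111,0---1
  m8 ⊆ -1-00,0-00-,01-0-
  m9 ⊆ 0---1,0-00-,01-0-
  m11 ⊆ 0---1 [E]
  m12 ⊆ -1-00,01-0-
  m15 ⊆ --111,0---1
  m17 ⊆ -0001 [E]
  m23 ⊆ --111 [E]
  m24 ⊆ -1-00,11--0
  m28 ⊆ -1-00,11--0
  m30 ⊆ 11--0,1111-
  m31 ⊆ --111,1111-
E = {--111, -0001, 0---1, 0-00-}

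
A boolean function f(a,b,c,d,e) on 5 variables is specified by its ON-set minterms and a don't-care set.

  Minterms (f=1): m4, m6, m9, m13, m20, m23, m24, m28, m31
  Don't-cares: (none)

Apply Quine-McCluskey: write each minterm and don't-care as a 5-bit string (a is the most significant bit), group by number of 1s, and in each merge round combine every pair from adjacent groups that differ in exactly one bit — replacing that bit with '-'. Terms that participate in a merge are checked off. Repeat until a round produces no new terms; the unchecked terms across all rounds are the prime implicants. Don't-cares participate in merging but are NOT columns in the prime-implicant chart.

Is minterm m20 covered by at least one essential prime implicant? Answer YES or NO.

NO

[col 0] 00100*, 00110*, 01001*, 01101*, 10100*, 10111*, 11000*, 11100*, 11111*
[col 1] -0100, 001-0, 01-01, 1-100, 1-111, 11-00
Prime implicants: -0100, 001-0, 01-01, 1-100, 1-111, 11-00
PI chart (minterm → PIs covering it):
  4 | -0100,001-0
  6 | 001-0  (sole → essential)
  9 | 01-01  (sole → essential)
  13 | 01-01  (sole → essential)
  20 | -0100,1-100
  23 | 1-111  (sole → essential)
  24 | 11-00  (sole → essential)
  28 | 1-100,11-00
  31 | 1-111  (sole → essential)
Essential prime implicants: 001-0, 01-01, 1-111, 11-00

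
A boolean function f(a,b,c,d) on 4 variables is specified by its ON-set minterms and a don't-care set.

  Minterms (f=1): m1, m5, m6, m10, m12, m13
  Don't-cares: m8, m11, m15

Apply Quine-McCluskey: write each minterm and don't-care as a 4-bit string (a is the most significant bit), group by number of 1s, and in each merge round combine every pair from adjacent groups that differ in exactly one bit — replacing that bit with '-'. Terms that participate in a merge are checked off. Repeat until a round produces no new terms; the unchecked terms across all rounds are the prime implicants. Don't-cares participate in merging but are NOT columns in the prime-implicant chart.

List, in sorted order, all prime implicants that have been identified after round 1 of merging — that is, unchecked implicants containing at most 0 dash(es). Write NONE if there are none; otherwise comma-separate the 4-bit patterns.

0110

Round 0: 0001✓ 0101✓ 0110 1000✓ 1010✓ 1011✓ 1100✓ 1101✓ 1111✓
Round 1: -101 0-01 1-00 1-11 10-0 101- 11-1 110-
PIs = {-101, 0-01, 0110, 1-00, 1-11, 10-0, 101-, 11-1, 110-}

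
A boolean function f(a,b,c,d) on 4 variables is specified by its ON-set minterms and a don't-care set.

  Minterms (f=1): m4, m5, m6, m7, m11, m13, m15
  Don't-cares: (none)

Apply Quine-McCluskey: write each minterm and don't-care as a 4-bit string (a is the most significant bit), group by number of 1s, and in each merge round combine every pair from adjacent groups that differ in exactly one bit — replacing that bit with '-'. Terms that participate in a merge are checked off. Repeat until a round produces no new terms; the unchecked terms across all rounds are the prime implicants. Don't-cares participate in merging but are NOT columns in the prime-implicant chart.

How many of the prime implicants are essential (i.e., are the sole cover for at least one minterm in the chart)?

size-2^0 implicants → 0100(✓)  0101(✓)  0110(✓)  0111(✓)  1011(✓)  1101(✓)  1111(✓)
size-2^1 implicants → -101(✓)  -111(✓)  01-0(✓)  01-1(✓)  010-(✓)  011-(✓)  1-11  11-1(✓)
size-2^2 implicants → -1-1  01--
Unchecked terms (primes): -1-1, 01--, 1-11
Minterm coverage:
  m4 ⊆ 01-- [E]
  m5 ⊆ -1-1,01--
  m6 ⊆ 01-- [E]
  m7 ⊆ -1-1,01--
  m11 ⊆ 1-11 [E]
  m13 ⊆ -1-1 [E]
  m15 ⊆ -1-1,1-11
E = {-1-1, 01--, 1-11}

3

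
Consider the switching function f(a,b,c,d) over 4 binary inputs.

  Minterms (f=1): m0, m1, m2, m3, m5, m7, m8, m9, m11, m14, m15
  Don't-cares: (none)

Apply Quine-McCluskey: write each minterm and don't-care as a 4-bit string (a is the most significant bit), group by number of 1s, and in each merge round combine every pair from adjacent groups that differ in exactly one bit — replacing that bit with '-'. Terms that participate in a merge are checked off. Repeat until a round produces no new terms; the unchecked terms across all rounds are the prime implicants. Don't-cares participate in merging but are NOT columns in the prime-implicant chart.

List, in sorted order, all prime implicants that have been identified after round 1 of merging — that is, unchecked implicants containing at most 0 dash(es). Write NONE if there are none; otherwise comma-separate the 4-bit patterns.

NONE

[col 0] 0000*, 0001*, 0010*, 0011*, 0101*, 0111*, 1000*, 1001*, 1011*, 1110*, 1111*
[col 1] -000*, -001*, -011*, -111*, 0-01*, 0-11*, 00-0*, 00-1*, 000-*, 001-*, 01-1*, 1-11*, 10-1*, 100-*, 111-
[col 2] --11, -0-1, -00-, 0--1, 00--
Prime implicants: --11, -0-1, -00-, 0--1, 00--, 111-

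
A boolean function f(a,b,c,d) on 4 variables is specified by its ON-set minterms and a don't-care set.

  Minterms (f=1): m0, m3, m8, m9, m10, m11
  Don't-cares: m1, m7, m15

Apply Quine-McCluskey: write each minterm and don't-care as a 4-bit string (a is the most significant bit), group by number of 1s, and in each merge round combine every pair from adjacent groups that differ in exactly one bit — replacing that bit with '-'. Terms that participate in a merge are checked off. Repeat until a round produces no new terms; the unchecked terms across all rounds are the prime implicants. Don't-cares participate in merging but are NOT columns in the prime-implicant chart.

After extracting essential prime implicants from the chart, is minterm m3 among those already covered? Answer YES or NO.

[col 0] 0000*, 0001*, 0011*, 0111*, 1000*, 1001*, 1010*, 1011*, 1111*
[col 1] -000*, -001*, -011*, -111*, 0-11*, 00-1*, 000-*, 1-11*, 10-0*, 10-1*, 100-*, 101-*
[col 2] --11, -0-1, -00-, 10--
Prime implicants: --11, -0-1, -00-, 10--
PI chart (minterm → PIs covering it):
  0 | -00-  (sole → essential)
  3 | --11,-0-1
  8 | -00-,10--
  9 | -0-1,-00-,10--
  10 | 10--  (sole → essential)
  11 | --11,-0-1,10--
Essential prime implicants: -00-, 10--

NO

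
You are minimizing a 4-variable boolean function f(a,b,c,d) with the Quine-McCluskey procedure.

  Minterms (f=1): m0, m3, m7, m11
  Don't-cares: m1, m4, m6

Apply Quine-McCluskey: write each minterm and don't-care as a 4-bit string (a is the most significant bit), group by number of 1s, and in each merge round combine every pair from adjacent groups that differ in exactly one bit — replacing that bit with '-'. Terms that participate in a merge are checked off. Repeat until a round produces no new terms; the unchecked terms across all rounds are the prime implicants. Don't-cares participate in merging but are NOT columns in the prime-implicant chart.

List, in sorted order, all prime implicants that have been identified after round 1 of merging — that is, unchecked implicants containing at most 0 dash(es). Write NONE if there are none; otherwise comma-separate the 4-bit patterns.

NONE

size-2^0 implicants → 0000(✓)  0001(✓)  0011(✓)  0100(✓)  0110(✓)  0111(✓)  1011(✓)
size-2^1 implicants → -011  0-00  0-11  00-1  000-  01-0  011-
Unchecked terms (primes): -011, 0-00, 0-11, 00-1, 000-, 01-0, 011-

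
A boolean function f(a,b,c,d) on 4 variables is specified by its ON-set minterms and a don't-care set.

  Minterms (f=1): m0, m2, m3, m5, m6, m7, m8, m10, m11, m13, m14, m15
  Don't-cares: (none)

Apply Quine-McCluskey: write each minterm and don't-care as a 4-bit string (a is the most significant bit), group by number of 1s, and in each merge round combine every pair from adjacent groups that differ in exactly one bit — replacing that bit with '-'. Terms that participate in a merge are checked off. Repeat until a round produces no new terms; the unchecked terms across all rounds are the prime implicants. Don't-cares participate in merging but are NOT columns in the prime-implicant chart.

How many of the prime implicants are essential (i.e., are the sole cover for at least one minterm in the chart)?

size-2^0 implicants → 0000(✓)  0010(✓)  0011(✓)  0101(✓)  0110(✓)  0111(✓)  1000(✓)  1010(✓)  1011(✓)  1101(✓)  1110(✓)  1111(✓)
size-2^1 implicants → -000(✓)  -010(✓)  -011(✓)  -101(✓)  -110(✓)  -111(✓)  0-10(✓)  0-11(✓)  00-0(✓)  001-(✓)  01-1(✓)  011-(✓)  1-10(✓)  1-11(✓)  10-0(✓)  101-(✓)  11-1(✓)  111-(✓)
size-2^2 implicants → --10(✓)  --11(✓)  -0-0  -01-(✓)  -1-1  -11-(✓)  0-1-(✓)  1-1-(✓)
size-2^3 implicants → --1-
Unchecked terms (primes): --1-, -0-0, -1-1
Minterm coverage:
  m0 ⊆ -0-0 [E]
  m2 ⊆ --1-,-0-0
  m3 ⊆ --1- [E]
  m5 ⊆ -1-1 [E]
  m6 ⊆ --1- [E]
  m7 ⊆ --1-,-1-1
  m8 ⊆ -0-0 [E]
  m10 ⊆ --1-,-0-0
  m11 ⊆ --1- [E]
  m13 ⊆ -1-1 [E]
  m14 ⊆ --1- [E]
  m15 ⊆ --1-,-1-1
E = {--1-, -0-0, -1-1}

3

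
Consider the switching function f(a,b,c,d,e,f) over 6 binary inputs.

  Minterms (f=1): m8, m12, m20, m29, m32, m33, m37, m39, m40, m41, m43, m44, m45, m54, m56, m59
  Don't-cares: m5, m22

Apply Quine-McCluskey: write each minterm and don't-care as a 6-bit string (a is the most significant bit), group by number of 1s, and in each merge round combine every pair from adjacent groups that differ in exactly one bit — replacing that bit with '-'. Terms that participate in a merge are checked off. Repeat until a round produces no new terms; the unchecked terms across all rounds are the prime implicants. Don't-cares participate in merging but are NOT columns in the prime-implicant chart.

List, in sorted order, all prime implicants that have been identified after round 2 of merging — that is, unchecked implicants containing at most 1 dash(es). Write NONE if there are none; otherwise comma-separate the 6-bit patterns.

-00101, -10110, 0101-0, 011101, 1-1000, 1-1011, 1001-1, 1010-1

size-2^0 implicants → 000101(✓)  001000(✓)  001100(✓)  010100(✓)  010110(✓)  011101  100000(✓)  100001(✓)  100101(✓)  100111(✓)  101000(✓)  101001(✓)  101011(✓)  101100(✓)  101101(✓)  110110(✓)  111000(✓)  111011(✓)
size-2^1 implicants → -00101  -01000(✓)  -01100(✓)  -10110  001-00(✓)  0101-0  1-1000  1-1011  10-000(✓)  10-001(✓)  10-101(✓)  100-01(✓)  10000-(✓)  1001-1  101-00(✓)  101-01(✓)  1010-1  10100-(✓)  10110-(✓)
size-2^2 implicants → -01-00  10--01  10-00-  101-0-
Unchecked terms (primes): -00101, -01-00, -10110, 0101-0, 011101, 1-1000, 1-1011, 10--01, 10-00-, 1001-1, 101-0-, 1010-1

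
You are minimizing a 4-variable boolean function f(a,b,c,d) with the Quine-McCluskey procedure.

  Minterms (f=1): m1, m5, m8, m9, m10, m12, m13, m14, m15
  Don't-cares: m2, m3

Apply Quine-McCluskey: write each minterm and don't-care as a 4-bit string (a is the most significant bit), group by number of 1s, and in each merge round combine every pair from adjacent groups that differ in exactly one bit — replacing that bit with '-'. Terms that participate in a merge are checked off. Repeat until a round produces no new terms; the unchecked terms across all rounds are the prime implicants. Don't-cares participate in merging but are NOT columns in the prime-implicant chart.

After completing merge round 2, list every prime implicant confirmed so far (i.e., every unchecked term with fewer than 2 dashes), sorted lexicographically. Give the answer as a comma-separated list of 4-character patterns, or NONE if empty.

size-2^0 implicants → 0001(✓)  0010(✓)  0011(✓)  0101(✓)  1000(✓)  1001(✓)  1010(✓)  1100(✓)  1101(✓)  1110(✓)  1111(✓)
size-2^1 implicants → -001(✓)  -010  -101(✓)  0-01(✓)  00-1  001-  1-00(✓)  1-01(✓)  1-10(✓)  10-0(✓)  100-(✓)  11-0(✓)  11-1(✓)  110-(✓)  111-(✓)
size-2^2 implicants → --01  1--0  1-0-  11--
Unchecked terms (primes): --01, -010, 00-1, 001-, 1--0, 1-0-, 11--

-010, 00-1, 001-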